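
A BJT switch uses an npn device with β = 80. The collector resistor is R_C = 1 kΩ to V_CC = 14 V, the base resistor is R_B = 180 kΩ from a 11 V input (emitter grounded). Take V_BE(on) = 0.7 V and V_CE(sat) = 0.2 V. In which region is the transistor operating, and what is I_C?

active; I_C ≈ 4.6 mA

Assume active. Base-emitter loop: I_B = (V_BB − V_BE)/R_B = (11 − 0.7)/180 = 0.0572 mA.
I_C = β·I_B = 80×0.0572 = 4.58 mA.
V_CE = V_CC − I_C·R_C = 14 − 4.58×1 = 9.42 V > V_CE(sat), so the active-region assumption holds.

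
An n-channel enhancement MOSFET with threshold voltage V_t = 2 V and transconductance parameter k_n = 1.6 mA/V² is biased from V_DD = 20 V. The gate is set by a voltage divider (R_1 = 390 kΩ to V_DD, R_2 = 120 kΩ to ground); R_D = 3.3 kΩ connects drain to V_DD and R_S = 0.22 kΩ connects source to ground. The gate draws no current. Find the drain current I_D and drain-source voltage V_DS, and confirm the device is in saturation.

I_D ≈ 3.2 mA, V_DS ≈ 8.7 V

V_G = V_DD·R_2/(R_1+R_2) = 20×120/510 = 4.71 V.
Assume saturation: I_D = (k_n/2)(V_GS − V_t)² with V_GS = V_G − I_D·R_S = 4.71 − 0.22·I_D.
Substituting gives 0.0387·I_D² − 1.95·I_D + 5.86 = 0, with roots I_D = 3.2 or 47.2 mA.
The root I_D = 47.2 mA gives V_GS = -5.68 V ≤ V_t, so take I_D = 3.2 mA.
Then V_GS = 4 V and V_DS = V_DD − I_D(R_D+R_S) = 20 − 3.2×3.52 = 8.72 V.
Saturation requires V_DS ≥ V_GS − V_t = 2 V; 8.72 ≥ 2 ✓.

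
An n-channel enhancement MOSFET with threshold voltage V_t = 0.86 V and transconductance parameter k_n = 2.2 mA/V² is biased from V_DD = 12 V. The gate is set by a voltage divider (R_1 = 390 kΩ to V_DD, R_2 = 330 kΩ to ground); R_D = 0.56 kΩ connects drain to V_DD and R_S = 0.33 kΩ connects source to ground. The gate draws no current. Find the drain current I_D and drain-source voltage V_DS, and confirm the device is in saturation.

I_D ≈ 6.6 mA, V_DS ≈ 6.1 V

V_G = V_DD·R_2/(R_1+R_2) = 12×330/720 = 5.5 V.
Assume saturation: I_D = (k_n/2)(V_GS − V_t)² with V_GS = V_G − I_D·R_S = 5.5 − 0.33·I_D.
Substituting gives 0.12·I_D² − 4.37·I_D + 23.7 = 0, with roots I_D = 6.62 or 29.8 mA.
The root I_D = 29.8 mA gives V_GS = -4.35 V ≤ V_t, so take I_D = 6.62 mA.
Then V_GS = 3.31 V and V_DS = V_DD − I_D(R_D+R_S) = 12 − 6.62×0.89 = 6.1 V.
Saturation requires V_DS ≥ V_GS − V_t = 2.45 V; 6.1 ≥ 2.45 ✓.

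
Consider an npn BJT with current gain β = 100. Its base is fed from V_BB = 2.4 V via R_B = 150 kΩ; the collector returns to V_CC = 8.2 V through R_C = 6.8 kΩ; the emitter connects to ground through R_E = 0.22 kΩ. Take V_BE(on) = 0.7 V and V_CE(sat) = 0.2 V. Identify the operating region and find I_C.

active; I_C ≈ 0.99 mA

Assume active. Base-emitter loop: I_B = (V_BB − V_BE)/(R_B + (β+1)R_E) = (2.4 − 0.7)/(150 + 101×0.22) = 0.00987 mA.
I_C = β·I_B = 100×0.00987 = 0.987 mA.
V_CE = V_CC − I_C·R_C − I_E·R_E = 8.2 − 0.987×6.8 − 0.997×0.22 = 1.27 V > V_CE(sat), so the active-region assumption holds.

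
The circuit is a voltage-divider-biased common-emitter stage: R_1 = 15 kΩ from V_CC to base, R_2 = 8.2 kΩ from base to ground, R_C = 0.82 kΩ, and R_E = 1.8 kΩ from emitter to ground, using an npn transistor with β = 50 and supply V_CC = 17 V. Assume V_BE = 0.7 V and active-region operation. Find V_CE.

V_CE ≈ 9.7 V

Thevenize the base divider: V_Th = V_CC·R_2/(R_1+R_2) = 17×8.2/23.2 = 6.01 V, R_Th = R_1‖R_2 = 5.3 kΩ.
Base-emitter loop: V_Th = I_B·R_Th + V_BE + (β+1)I_B·R_E, so I_B = (6.01 − 0.7) / (5.3 + 51×1.8) = 0.0547 mA.
I_C = β·I_B = 50×0.0547 = 2.73 mA, and I_E = (β+1)I_B = 2.79 mA.
V_CE = V_CC − I_C·R_C − I_E·R_E = 17 − 2.73×0.82 − 2.79×1.8 = 9.74 V.
V_CE = 9.74 V > 0.2 V confirms active-region operation.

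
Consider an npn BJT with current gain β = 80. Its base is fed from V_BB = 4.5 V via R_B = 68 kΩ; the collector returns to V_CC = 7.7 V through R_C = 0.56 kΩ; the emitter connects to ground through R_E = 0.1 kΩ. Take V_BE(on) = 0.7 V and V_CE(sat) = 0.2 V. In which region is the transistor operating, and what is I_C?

Assume active. Base-emitter loop: I_B = (V_BB − V_BE)/(R_B + (β+1)R_E) = (4.5 − 0.7)/(68 + 81×0.1) = 0.0499 mA.
I_C = β·I_B = 80×0.0499 = 3.99 mA.
V_CE = V_CC − I_C·R_C − I_E·R_E = 7.7 − 3.99×0.56 − 4.04×0.1 = 5.06 V > V_CE(sat), so the active-region assumption holds.

active; I_C ≈ 4 mA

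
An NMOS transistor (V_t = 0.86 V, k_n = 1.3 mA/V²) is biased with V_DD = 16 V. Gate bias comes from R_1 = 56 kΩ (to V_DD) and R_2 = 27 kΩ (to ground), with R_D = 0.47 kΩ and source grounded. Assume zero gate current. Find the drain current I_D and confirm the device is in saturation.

I_D ≈ 12 mA

V_G = V_DD·R_2/(R_1+R_2) = 16×27/83 = 5.2 V. With the source grounded, V_GS = V_G = 5.2 V.
Assume saturation: I_D = (k_n/2)(V_GS − V_t)² = (1.3/2)×(5.2 − 0.86)² = 0.65×4.34² = 12.3 mA.
V_DS = V_DD − I_D·R_D = 16 − 12.3×0.47 = 10.2 V.
Saturation requires V_DS ≥ V_GS − V_t = 4.34 V; 10.2 ≥ 4.34 ✓.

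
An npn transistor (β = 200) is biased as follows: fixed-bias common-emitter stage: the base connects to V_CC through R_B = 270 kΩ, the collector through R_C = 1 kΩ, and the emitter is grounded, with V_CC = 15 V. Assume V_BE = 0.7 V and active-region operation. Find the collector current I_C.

I_C ≈ 11 mA

Base loop: V_CC = I_B·R_B + V_BE, so I_B = (15 − 0.7)/270 kΩ = 0.053 mA.
In the active region I_C = β·I_B = 200 × 0.053 = 10.6 mA.
Collector loop: V_CE = V_CC − I_C·R_C = 15 − 10.6×1 = 4.41 V.
Since V_CE = 4.41 V > V_CE(sat) ≈ 0.2 V, the transistor is in the active region as assumed.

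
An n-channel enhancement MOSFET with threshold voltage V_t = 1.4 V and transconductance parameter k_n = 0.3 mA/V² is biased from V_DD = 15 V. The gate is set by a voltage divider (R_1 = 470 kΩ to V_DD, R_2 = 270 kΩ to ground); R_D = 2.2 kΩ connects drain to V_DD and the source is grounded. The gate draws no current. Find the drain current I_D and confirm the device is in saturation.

I_D ≈ 2.5 mA

V_G = V_DD·R_2/(R_1+R_2) = 15×270/740 = 5.47 V. With the source grounded, V_GS = V_G = 5.47 V.
Assume saturation: I_D = (k_n/2)(V_GS − V_t)² = (0.3/2)×(5.47 − 1.4)² = 0.15×4.07² = 2.49 mA.
V_DS = V_DD − I_D·R_D = 15 − 2.49×2.2 = 9.53 V.
Saturation requires V_DS ≥ V_GS − V_t = 4.07 V; 9.53 ≥ 4.07 ✓.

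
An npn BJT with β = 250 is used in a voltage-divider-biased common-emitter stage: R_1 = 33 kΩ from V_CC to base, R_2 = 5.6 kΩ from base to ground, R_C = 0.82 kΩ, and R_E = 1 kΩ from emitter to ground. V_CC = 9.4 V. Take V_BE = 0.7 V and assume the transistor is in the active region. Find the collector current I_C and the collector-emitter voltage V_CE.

I_C ≈ 0.65 mA, V_CE ≈ 8.2 V

Thevenize the base divider: V_Th = V_CC·R_2/(R_1+R_2) = 9.4×5.6/38.6 = 1.36 V, R_Th = R_1‖R_2 = 4.79 kΩ.
Base-emitter loop: V_Th = I_B·R_Th + V_BE + (β+1)I_B·R_E, so I_B = (1.36 − 0.7) / (4.79 + 251×1) = 0.00259 mA.
I_C = β·I_B = 250×0.00259 = 0.649 mA, and I_E = (β+1)I_B = 0.651 mA.
V_CE = V_CC − I_C·R_C − I_E·R_E = 9.4 − 0.649×0.82 − 0.651×1 = 8.22 V.
V_CE = 8.22 V > 0.2 V confirms active-region operation.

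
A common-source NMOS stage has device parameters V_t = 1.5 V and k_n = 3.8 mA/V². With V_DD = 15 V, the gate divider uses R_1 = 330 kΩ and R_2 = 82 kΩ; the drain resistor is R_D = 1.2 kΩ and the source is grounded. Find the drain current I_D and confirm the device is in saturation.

I_D ≈ 4.2 mA

V_G = V_DD·R_2/(R_1+R_2) = 15×82/412 = 2.99 V. With the source grounded, V_GS = V_G = 2.99 V.
Assume saturation: I_D = (k_n/2)(V_GS − V_t)² = (3.8/2)×(2.99 − 1.5)² = 1.9×1.49² = 4.19 mA.
V_DS = V_DD − I_D·R_D = 15 − 4.19×1.2 = 9.97 V.
Saturation requires V_DS ≥ V_GS − V_t = 1.49 V; 9.97 ≥ 1.49 ✓.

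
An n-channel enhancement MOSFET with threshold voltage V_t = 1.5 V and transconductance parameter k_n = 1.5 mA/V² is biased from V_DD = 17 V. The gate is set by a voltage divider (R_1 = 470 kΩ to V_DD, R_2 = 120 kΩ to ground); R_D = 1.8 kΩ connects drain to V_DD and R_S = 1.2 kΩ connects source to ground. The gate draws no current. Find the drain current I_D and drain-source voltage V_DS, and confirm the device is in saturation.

V_G = V_DD·R_2/(R_1+R_2) = 17×120/590 = 3.46 V.
Assume saturation: I_D = (k_n/2)(V_GS − V_t)² with V_GS = V_G − I_D·R_S = 3.46 − 1.2·I_D.
Substituting gives 1.08·I_D² − 4.52·I_D + 2.87 = 0, with roots I_D = 0.781 or 3.41 mA.
The root I_D = 3.41 mA gives V_GS = -0.632 V ≤ V_t, so take I_D = 0.781 mA.
Then V_GS = 2.52 V and V_DS = V_DD − I_D(R_D+R_S) = 17 − 0.781×3 = 14.7 V.
Saturation requires V_DS ≥ V_GS − V_t = 1.02 V; 14.7 ≥ 1.02 ✓.

I_D ≈ 0.78 mA, V_DS ≈ 15 V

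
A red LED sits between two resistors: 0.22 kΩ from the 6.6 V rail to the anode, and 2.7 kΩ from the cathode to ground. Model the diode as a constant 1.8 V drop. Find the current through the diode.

I ≈ 1.6 mA

The two resistors are in series with the diode, so KVL gives 6.6 = I·0.22 + 1.8 + I·2.7.
I = (6.6 − 1.8) / (0.22 + 2.7) kΩ = 4.8 / 2.92 = 1.64 mA.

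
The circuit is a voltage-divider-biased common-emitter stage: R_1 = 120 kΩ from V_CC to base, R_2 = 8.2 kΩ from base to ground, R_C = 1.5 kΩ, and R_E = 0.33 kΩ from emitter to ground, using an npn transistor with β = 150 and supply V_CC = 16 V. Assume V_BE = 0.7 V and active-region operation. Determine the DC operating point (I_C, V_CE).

Thevenize the base divider: V_Th = V_CC·R_2/(R_1+R_2) = 16×8.2/128 = 1.02 V, R_Th = R_1‖R_2 = 7.68 kΩ.
Base-emitter loop: V_Th = I_B·R_Th + V_BE + (β+1)I_B·R_E, so I_B = (1.02 − 0.7) / (7.68 + 151×0.33) = 0.00562 mA.
I_C = β·I_B = 150×0.00562 = 0.844 mA, and I_E = (β+1)I_B = 0.849 mA.
V_CE = V_CC − I_C·R_C − I_E·R_E = 16 − 0.844×1.5 − 0.849×0.33 = 14.5 V.
V_CE = 14.5 V > 0.2 V confirms active-region operation.

I_C ≈ 0.84 mA, V_CE ≈ 14 V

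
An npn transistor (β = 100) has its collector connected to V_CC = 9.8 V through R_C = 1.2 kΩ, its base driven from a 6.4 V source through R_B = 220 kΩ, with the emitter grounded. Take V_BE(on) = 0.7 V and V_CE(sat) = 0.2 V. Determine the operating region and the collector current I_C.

active; I_C ≈ 2.6 mA

Assume active. Base-emitter loop: I_B = (V_BB − V_BE)/R_B = (6.4 − 0.7)/220 = 0.0259 mA.
I_C = β·I_B = 100×0.0259 = 2.59 mA.
V_CE = V_CC − I_C·R_C = 9.8 − 2.59×1.2 = 6.69 V > V_CE(sat), so the active-region assumption holds.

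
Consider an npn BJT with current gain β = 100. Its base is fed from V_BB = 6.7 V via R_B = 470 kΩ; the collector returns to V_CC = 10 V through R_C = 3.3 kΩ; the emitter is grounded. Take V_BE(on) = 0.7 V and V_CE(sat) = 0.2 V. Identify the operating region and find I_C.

Assume active. Base-emitter loop: I_B = (V_BB − V_BE)/R_B = (6.7 − 0.7)/470 = 0.0128 mA.
I_C = β·I_B = 100×0.0128 = 1.28 mA.
V_CE = V_CC − I_C·R_C = 10 − 1.28×3.3 = 5.79 V > V_CE(sat), so the active-region assumption holds.

active; I_C ≈ 1.3 mA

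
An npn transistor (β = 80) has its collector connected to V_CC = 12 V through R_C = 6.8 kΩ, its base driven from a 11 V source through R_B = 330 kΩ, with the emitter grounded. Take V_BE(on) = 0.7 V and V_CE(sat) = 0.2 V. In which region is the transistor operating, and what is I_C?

Assume active: I_B = (11 − 0.7)/330 = 0.0312 mA, giving I_C = β·I_B = 2.5 mA.
But then V_CE = 12 − 2.5×6.8 = -4.98 V < V_CE(sat) = 0.2 V — impossible in the active region.
So the transistor is saturated. With V_CE = 0.2 V, I_C = (V_CC − 0.2)/R_C = 11.8/6.8 = 1.74 mA.
Check: β·I_B = 2.5 mA > I_C = 1.74 mA, confirming saturation.

saturation; I_C ≈ 1.7 mA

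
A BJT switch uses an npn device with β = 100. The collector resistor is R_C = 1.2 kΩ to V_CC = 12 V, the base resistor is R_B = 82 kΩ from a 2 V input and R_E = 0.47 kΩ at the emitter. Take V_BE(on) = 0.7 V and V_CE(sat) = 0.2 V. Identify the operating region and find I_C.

Assume active. Base-emitter loop: I_B = (V_BB − V_BE)/(R_B + (β+1)R_E) = (2 − 0.7)/(82 + 101×0.47) = 0.01 mA.
I_C = β·I_B = 100×0.01 = 1 mA.
V_CE = V_CC − I_C·R_C − I_E·R_E = 12 − 1×1.2 − 1.01×0.47 = 10.3 V > V_CE(sat), so the active-region assumption holds.

active; I_C ≈ 1 mA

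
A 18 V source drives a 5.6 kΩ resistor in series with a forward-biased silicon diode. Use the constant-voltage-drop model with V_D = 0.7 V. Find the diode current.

I ≈ 3.1 mA

KVL around the loop: 18 = V_D + I·R = 0.7 + I × 5.6 kΩ.
So I = (18 − 0.7) / 5.6 kΩ = 17.3 / 5.6 = 3.09 mA.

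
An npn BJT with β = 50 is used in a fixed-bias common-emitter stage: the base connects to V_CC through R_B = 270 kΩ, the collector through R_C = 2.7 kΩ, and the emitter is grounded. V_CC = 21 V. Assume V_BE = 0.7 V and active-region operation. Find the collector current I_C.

Base loop: V_CC = I_B·R_B + V_BE, so I_B = (21 − 0.7)/270 kΩ = 0.0752 mA.
In the active region I_C = β·I_B = 50 × 0.0752 = 3.76 mA.
Collector loop: V_CE = V_CC − I_C·R_C = 21 − 3.76×2.7 = 10.8 V.
Since V_CE = 10.8 V > V_CE(sat) ≈ 0.2 V, the transistor is in the active region as assumed.

I_C ≈ 3.8 mA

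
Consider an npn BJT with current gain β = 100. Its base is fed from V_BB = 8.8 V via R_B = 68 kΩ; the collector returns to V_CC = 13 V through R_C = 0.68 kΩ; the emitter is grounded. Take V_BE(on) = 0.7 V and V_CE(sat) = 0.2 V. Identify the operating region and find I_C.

active; I_C ≈ 12 mA

Assume active. Base-emitter loop: I_B = (V_BB − V_BE)/R_B = (8.8 − 0.7)/68 = 0.119 mA.
I_C = β·I_B = 100×0.119 = 11.9 mA.
V_CE = V_CC − I_C·R_C = 13 − 11.9×0.68 = 4.9 V > V_CE(sat), so the active-region assumption holds.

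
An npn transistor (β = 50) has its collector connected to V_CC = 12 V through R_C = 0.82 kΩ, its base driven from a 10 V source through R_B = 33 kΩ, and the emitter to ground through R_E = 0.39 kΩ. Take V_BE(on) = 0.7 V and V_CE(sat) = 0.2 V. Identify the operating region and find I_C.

Assume active. Base-emitter loop: I_B = (V_BB − V_BE)/(R_B + (β+1)R_E) = (10 − 0.7)/(33 + 51×0.39) = 0.176 mA.
I_C = β·I_B = 50×0.176 = 8.79 mA.
V_CE = V_CC − I_C·R_C − I_E·R_E = 12 − 8.79×0.82 − 8.97×0.39 = 1.29 V > V_CE(sat), so the active-region assumption holds.

active; I_C ≈ 8.8 mA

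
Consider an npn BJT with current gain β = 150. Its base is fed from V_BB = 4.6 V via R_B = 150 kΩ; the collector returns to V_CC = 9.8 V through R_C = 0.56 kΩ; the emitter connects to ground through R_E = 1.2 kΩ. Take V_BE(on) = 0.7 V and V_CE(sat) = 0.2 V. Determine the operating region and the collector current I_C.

active; I_C ≈ 1.8 mA

Assume active. Base-emitter loop: I_B = (V_BB − V_BE)/(R_B + (β+1)R_E) = (4.6 − 0.7)/(150 + 151×1.2) = 0.0118 mA.
I_C = β·I_B = 150×0.0118 = 1.77 mA.
V_CE = V_CC − I_C·R_C − I_E·R_E = 9.8 − 1.77×0.56 − 1.78×1.2 = 6.68 V > V_CE(sat), so the active-region assumption holds.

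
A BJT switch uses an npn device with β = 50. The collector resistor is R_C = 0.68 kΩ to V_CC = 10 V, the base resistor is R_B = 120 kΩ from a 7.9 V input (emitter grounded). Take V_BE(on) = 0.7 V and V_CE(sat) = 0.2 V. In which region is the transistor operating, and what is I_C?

active; I_C ≈ 3 mA

Assume active. Base-emitter loop: I_B = (V_BB − V_BE)/R_B = (7.9 − 0.7)/120 = 0.06 mA.
I_C = β·I_B = 50×0.06 = 3 mA.
V_CE = V_CC − I_C·R_C = 10 − 3×0.68 = 7.96 V > V_CE(sat), so the active-region assumption holds.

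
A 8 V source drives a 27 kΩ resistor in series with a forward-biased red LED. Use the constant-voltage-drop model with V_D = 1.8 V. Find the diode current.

I ≈ 0.23 mA

KVL around the loop: 8 = V_D + I·R = 1.8 + I × 27 kΩ.
So I = (8 − 1.8) / 27 kΩ = 6.2 / 27 = 0.23 mA.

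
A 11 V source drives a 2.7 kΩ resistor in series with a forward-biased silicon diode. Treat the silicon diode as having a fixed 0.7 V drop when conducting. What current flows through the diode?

KVL around the loop: 11 = V_D + I·R = 0.7 + I × 2.7 kΩ.
So I = (11 − 0.7) / 2.7 kΩ = 10.3 / 2.7 = 3.81 mA.

I ≈ 3.8 mA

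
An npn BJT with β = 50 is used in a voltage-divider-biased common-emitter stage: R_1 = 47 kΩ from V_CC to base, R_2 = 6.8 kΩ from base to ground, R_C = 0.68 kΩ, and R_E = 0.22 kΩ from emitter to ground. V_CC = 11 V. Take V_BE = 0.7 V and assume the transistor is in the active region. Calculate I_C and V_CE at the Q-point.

I_C ≈ 2 mA, V_CE ≈ 9.2 V

Thevenize the base divider: V_Th = V_CC·R_2/(R_1+R_2) = 11×6.8/53.8 = 1.39 V, R_Th = R_1‖R_2 = 5.94 kΩ.
Base-emitter loop: V_Th = I_B·R_Th + V_BE + (β+1)I_B·R_E, so I_B = (1.39 − 0.7) / (5.94 + 51×0.22) = 0.0402 mA.
I_C = β·I_B = 50×0.0402 = 2.01 mA, and I_E = (β+1)I_B = 2.05 mA.
V_CE = V_CC − I_C·R_C − I_E·R_E = 11 − 2.01×0.68 − 2.05×0.22 = 9.18 V.
V_CE = 9.18 V > 0.2 V confirms active-region operation.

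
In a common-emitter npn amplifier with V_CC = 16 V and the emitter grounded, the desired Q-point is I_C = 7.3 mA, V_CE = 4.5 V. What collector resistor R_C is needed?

Collector loop: V_CC = I_C·R_C + V_CE.
R_C = (V_CC − V_CE)/I_C = (16 − 4.5)/7.3 = 1.58 kΩ.

R_C ≈ 1.6 kΩ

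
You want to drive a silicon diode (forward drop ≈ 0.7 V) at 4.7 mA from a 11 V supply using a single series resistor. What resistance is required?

R ≈ 2.2 kΩ

The resistor drops V_S − V_D = 11 − 0.7 = 10.3 V at 4.7 mA.
R = 10.3 V / 4.7 mA = 2.19 kΩ.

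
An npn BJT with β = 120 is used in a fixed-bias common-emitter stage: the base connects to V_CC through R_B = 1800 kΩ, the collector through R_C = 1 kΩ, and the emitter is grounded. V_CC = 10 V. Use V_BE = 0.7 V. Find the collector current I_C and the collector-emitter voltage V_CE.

I_C ≈ 0.62 mA, V_CE ≈ 9.4 V

Base loop: V_CC = I_B·R_B + V_BE, so I_B = (10 − 0.7)/1800 kΩ = 0.00517 mA.
In the active region I_C = β·I_B = 120 × 0.00517 = 0.62 mA.
Collector loop: V_CE = V_CC − I_C·R_C = 10 − 0.62×1 = 9.38 V.
Since V_CE = 9.38 V > V_CE(sat) ≈ 0.2 V, the transistor is in the active region as assumed.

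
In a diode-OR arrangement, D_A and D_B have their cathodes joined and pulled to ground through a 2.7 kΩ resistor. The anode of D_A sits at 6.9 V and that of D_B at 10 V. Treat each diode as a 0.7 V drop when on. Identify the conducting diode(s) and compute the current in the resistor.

Only D_B conducts; I_R ≈ 3.4 mA

Assume both conduct. Then node N would need to be at both 6.9−0.7 = 6.2 V and 10−0.7 = 9.3 V, which is impossible.
Assume only D_B conducts: V_N = 10 − 0.7 = 9.3 V, so I_R = 9.3/2.7 = 3.44 mA.
Check D_A: its anode-to-cathode voltage is 6.9 − 9.3 = -2.4 V < 0.7 V, so it is off. The assumption is consistent.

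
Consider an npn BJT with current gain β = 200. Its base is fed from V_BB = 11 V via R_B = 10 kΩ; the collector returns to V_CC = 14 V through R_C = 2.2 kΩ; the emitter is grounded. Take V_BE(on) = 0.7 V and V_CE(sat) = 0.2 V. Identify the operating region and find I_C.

Assume active: I_B = (11 − 0.7)/10 = 1.03 mA, giving I_C = β·I_B = 206 mA.
But then V_CE = 14 − 206×2.2 = -439 V < V_CE(sat) = 0.2 V — impossible in the active region.
So the transistor is saturated. With V_CE = 0.2 V, I_C = (V_CC − 0.2)/R_C = 13.8/2.2 = 6.27 mA.
Check: β·I_B = 206 mA > I_C = 6.27 mA, confirming saturation.

saturation; I_C ≈ 6.3 mA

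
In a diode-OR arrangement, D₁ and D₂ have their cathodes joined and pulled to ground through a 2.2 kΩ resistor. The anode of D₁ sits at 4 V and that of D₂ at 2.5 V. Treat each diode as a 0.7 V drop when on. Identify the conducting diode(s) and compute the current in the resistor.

Assume both conduct. Then node N would need to be at both 4−0.7 = 3.3 V and 2.5−0.7 = 1.8 V, which is impossible.
Assume only D₁ conducts: V_N = 4 − 0.7 = 3.3 V, so I_R = 3.3/2.2 = 1.5 mA.
Check D₂: its anode-to-cathode voltage is 2.5 − 3.3 = -0.8 V < 0.7 V, so it is off. The assumption is consistent.

Only D₁ conducts; I_R ≈ 1.5 mA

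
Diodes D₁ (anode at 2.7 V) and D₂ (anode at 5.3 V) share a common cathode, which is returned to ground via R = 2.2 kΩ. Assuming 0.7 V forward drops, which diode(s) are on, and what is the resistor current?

Assume both conduct. Then node N would need to be at both 2.7−0.7 = 2 V and 5.3−0.7 = 4.6 V, which is impossible.
Assume only D₂ conducts: V_N = 5.3 − 0.7 = 4.6 V, so I_R = 4.6/2.2 = 2.09 mA.
Check D₁: its anode-to-cathode voltage is 2.7 − 4.6 = -1.9 V < 0.7 V, so it is off. The assumption is consistent.

Only D₂ conducts; I_R ≈ 2.1 mA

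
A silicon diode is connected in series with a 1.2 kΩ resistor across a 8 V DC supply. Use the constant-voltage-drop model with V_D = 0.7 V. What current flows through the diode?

I ≈ 6.1 mA

KVL around the loop: 8 = V_D + I·R = 0.7 + I × 1.2 kΩ.
So I = (8 − 0.7) / 1.2 kΩ = 7.3 / 1.2 = 6.08 mA.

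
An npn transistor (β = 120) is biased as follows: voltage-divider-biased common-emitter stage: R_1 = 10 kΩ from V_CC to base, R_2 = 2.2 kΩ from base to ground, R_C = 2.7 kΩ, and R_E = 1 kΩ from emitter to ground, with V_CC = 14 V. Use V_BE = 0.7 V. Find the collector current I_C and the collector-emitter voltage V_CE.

Thevenize the base divider: V_Th = V_CC·R_2/(R_1+R_2) = 14×2.2/12.2 = 2.52 V, R_Th = R_1‖R_2 = 1.8 kΩ.
Base-emitter loop: V_Th = I_B·R_Th + V_BE + (β+1)I_B·R_E, so I_B = (2.52 − 0.7) / (1.8 + 121×1) = 0.0149 mA.
I_C = β·I_B = 120×0.0149 = 1.78 mA, and I_E = (β+1)I_B = 1.8 mA.
V_CE = V_CC − I_C·R_C − I_E·R_E = 14 − 1.78×2.7 − 1.8×1 = 7.39 V.
V_CE = 7.39 V > 0.2 V confirms active-region operation.

I_C ≈ 1.8 mA, V_CE ≈ 7.4 V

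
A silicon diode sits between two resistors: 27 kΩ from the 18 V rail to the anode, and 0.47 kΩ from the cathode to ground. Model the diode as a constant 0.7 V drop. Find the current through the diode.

I ≈ 0.63 mA

The two resistors are in series with the diode, so KVL gives 18 = I·27 + 0.7 + I·0.47.
I = (18 − 0.7) / (27 + 0.47) kΩ = 17.3 / 27.5 = 0.63 mA.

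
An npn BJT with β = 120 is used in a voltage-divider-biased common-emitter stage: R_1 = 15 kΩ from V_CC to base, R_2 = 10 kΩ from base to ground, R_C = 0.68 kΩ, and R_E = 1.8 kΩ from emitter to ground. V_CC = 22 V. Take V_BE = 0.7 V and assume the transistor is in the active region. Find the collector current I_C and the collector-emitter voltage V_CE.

I_C ≈ 4.3 mA, V_CE ≈ 11 V

Thevenize the base divider: V_Th = V_CC·R_2/(R_1+R_2) = 22×10/25 = 8.8 V, R_Th = R_1‖R_2 = 6 kΩ.
Base-emitter loop: V_Th = I_B·R_Th + V_BE + (β+1)I_B·R_E, so I_B = (8.8 − 0.7) / (6 + 121×1.8) = 0.0362 mA.
I_C = β·I_B = 120×0.0362 = 4.34 mA, and I_E = (β+1)I_B = 4.38 mA.
V_CE = V_CC − I_C·R_C − I_E·R_E = 22 − 4.34×0.68 − 4.38×1.8 = 11.2 V.
V_CE = 11.2 V > 0.2 V confirms active-region operation.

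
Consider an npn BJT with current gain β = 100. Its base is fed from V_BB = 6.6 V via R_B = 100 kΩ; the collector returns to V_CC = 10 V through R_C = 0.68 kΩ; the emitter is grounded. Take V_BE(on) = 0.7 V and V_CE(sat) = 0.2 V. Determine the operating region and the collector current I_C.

Assume active. Base-emitter loop: I_B = (V_BB − V_BE)/R_B = (6.6 − 0.7)/100 = 0.059 mA.
I_C = β·I_B = 100×0.059 = 5.9 mA.
V_CE = V_CC − I_C·R_C = 10 − 5.9×0.68 = 5.99 V > V_CE(sat), so the active-region assumption holds.

active; I_C ≈ 5.9 mA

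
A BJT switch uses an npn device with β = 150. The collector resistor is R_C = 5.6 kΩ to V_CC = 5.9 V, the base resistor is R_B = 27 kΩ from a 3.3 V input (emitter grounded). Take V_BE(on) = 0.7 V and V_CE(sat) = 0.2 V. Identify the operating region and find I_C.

saturation; I_C ≈ 1 mA

Assume active: I_B = (3.3 − 0.7)/27 = 0.0963 mA, giving I_C = β·I_B = 14.4 mA.
But then V_CE = 5.9 − 14.4×5.6 = -75 V < V_CE(sat) = 0.2 V — impossible in the active region.
So the transistor is saturated. With V_CE = 0.2 V, I_C = (V_CC − 0.2)/R_C = 5.7/5.6 = 1.02 mA.
Check: β·I_B = 14.4 mA > I_C = 1.02 mA, confirming saturation.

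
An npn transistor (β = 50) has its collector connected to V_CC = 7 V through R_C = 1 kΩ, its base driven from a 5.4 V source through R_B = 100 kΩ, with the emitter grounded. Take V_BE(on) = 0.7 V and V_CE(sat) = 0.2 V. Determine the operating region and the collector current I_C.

Assume active. Base-emitter loop: I_B = (V_BB − V_BE)/R_B = (5.4 − 0.7)/100 = 0.047 mA.
I_C = β·I_B = 50×0.047 = 2.35 mA.
V_CE = V_CC − I_C·R_C = 7 − 2.35×1 = 4.65 V > V_CE(sat), so the active-region assumption holds.

active; I_C ≈ 2.4 mA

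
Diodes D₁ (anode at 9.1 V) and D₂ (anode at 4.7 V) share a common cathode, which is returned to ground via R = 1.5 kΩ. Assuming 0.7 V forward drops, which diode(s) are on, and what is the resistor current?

Only D₁ conducts; I_R ≈ 5.6 mA

Assume both conduct. Then node N would need to be at both 9.1−0.7 = 8.4 V and 4.7−0.7 = 4 V, which is impossible.
Assume only D₁ conducts: V_N = 9.1 − 0.7 = 8.4 V, so I_R = 8.4/1.5 = 5.6 mA.
Check D₂: its anode-to-cathode voltage is 4.7 − 8.4 = -3.7 V < 0.7 V, so it is off. The assumption is consistent.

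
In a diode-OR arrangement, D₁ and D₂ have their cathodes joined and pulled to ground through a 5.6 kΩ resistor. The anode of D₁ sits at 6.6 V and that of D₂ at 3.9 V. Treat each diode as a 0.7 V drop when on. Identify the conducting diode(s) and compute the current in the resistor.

Only D₁ conducts; I_R ≈ 1.1 mA

Assume both conduct. Then node N would need to be at both 6.6−0.7 = 5.9 V and 3.9−0.7 = 3.2 V, which is impossible.
Assume only D₁ conducts: V_N = 6.6 − 0.7 = 5.9 V, so I_R = 5.9/5.6 = 1.05 mA.
Check D₂: its anode-to-cathode voltage is 3.9 − 5.9 = -2 V < 0.7 V, so it is off. The assumption is consistent.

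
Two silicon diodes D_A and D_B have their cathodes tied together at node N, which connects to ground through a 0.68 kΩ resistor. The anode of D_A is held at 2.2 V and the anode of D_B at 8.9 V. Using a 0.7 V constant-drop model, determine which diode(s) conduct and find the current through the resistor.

Assume both conduct. Then node N would need to be at both 2.2−0.7 = 1.5 V and 8.9−0.7 = 8.2 V, which is impossible.
Assume only D_B conducts: V_N = 8.9 − 0.7 = 8.2 V, so I_R = 8.2/0.68 = 12.1 mA.
Check D_A: its anode-to-cathode voltage is 2.2 − 8.2 = -6 V < 0.7 V, so it is off. The assumption is consistent.

Only D_B conducts; I_R ≈ 12 mA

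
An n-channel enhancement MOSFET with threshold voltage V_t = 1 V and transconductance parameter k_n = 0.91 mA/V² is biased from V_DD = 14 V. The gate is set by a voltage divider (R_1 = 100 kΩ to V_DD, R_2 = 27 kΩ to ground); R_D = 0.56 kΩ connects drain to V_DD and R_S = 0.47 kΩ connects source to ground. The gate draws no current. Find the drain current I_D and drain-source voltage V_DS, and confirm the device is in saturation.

V_G = V_DD·R_2/(R_1+R_2) = 14×27/127 = 2.98 V.
Assume saturation: I_D = (k_n/2)(V_GS − V_t)² with V_GS = V_G − I_D·R_S = 2.98 − 0.47·I_D.
Substituting gives 0.101·I_D² − 1.85·I_D + 1.78 = 0, with roots I_D = 1.02 or 17.3 mA.
The root I_D = 17.3 mA gives V_GS = -5.17 V ≤ V_t, so take I_D = 1.02 mA.
Then V_GS = 2.5 V and V_DS = V_DD − I_D(R_D+R_S) = 14 − 1.02×1.03 = 12.9 V.
Saturation requires V_DS ≥ V_GS − V_t = 1.5 V; 12.9 ≥ 1.5 ✓.

I_D ≈ 1 mA, V_DS ≈ 13 V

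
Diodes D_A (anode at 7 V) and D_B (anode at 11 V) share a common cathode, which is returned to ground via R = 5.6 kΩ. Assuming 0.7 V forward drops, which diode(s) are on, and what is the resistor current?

Assume both conduct. Then node N would need to be at both 7−0.7 = 6.3 V and 11−0.7 = 10.3 V, which is impossible.
Assume only D_B conducts: V_N = 11 − 0.7 = 10.3 V, so I_R = 10.3/5.6 = 1.84 mA.
Check D_A: its anode-to-cathode voltage is 7 − 10.3 = -3.3 V < 0.7 V, so it is off. The assumption is consistent.

Only D_B conducts; I_R ≈ 1.8 mA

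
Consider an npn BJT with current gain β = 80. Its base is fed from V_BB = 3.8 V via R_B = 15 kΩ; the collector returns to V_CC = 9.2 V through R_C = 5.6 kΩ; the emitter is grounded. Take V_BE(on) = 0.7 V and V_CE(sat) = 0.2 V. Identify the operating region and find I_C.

saturation; I_C ≈ 1.6 mA

Assume active: I_B = (3.8 − 0.7)/15 = 0.207 mA, giving I_C = β·I_B = 16.5 mA.
But then V_CE = 9.2 − 16.5×5.6 = -83.4 V < V_CE(sat) = 0.2 V — impossible in the active region.
So the transistor is saturated. With V_CE = 0.2 V, I_C = (V_CC − 0.2)/R_C = 9/5.6 = 1.61 mA.
Check: β·I_B = 16.5 mA > I_C = 1.61 mA, confirming saturation.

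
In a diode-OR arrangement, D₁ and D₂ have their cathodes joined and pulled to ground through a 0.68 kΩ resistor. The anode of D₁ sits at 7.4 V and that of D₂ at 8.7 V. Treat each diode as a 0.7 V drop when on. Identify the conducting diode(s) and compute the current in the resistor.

Only D₂ conducts; I_R ≈ 12 mA

Assume both conduct. Then node N would need to be at both 7.4−0.7 = 6.7 V and 8.7−0.7 = 8 V, which is impossible.
Assume only D₂ conducts: V_N = 8.7 − 0.7 = 8 V, so I_R = 8/0.68 = 11.8 mA.
Check D₁: its anode-to-cathode voltage is 7.4 − 8 = -0.6 V < 0.7 V, so it is off. The assumption is consistent.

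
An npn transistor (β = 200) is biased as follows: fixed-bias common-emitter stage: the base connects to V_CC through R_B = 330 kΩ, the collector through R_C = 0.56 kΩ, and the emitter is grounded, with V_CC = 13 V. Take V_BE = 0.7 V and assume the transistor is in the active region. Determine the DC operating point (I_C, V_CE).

Base loop: V_CC = I_B·R_B + V_BE, so I_B = (13 − 0.7)/330 kΩ = 0.0373 mA.
In the active region I_C = β·I_B = 200 × 0.0373 = 7.45 mA.
Collector loop: V_CE = V_CC − I_C·R_C = 13 − 7.45×0.56 = 8.83 V.
Since V_CE = 8.83 V > V_CE(sat) ≈ 0.2 V, the transistor is in the active region as assumed.

I_C ≈ 7.5 mA, V_CE ≈ 8.8 V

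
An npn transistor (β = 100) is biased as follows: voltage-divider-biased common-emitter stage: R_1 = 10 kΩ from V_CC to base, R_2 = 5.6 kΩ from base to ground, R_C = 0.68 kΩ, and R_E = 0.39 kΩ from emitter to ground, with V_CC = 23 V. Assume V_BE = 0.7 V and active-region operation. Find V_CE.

V_CE ≈ 4.1 V

Thevenize the base divider: V_Th = V_CC·R_2/(R_1+R_2) = 23×5.6/15.6 = 8.26 V, R_Th = R_1‖R_2 = 3.59 kΩ.
Base-emitter loop: V_Th = I_B·R_Th + V_BE + (β+1)I_B·R_E, so I_B = (8.26 − 0.7) / (3.59 + 101×0.39) = 0.176 mA.
I_C = β·I_B = 100×0.176 = 17.6 mA, and I_E = (β+1)I_B = 17.8 mA.
V_CE = V_CC − I_C·R_C − I_E·R_E = 23 − 17.6×0.68 − 17.8×0.39 = 4.12 V.
V_CE = 4.12 V > 0.2 V confirms active-region operation.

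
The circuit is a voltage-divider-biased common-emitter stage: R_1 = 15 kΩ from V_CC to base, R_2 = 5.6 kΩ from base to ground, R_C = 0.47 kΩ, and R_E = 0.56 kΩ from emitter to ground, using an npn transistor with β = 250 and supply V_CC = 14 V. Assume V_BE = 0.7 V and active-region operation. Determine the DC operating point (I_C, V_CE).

I_C ≈ 5.4 mA, V_CE ≈ 8.5 V

Thevenize the base divider: V_Th = V_CC·R_2/(R_1+R_2) = 14×5.6/20.6 = 3.81 V, R_Th = R_1‖R_2 = 4.08 kΩ.
Base-emitter loop: V_Th = I_B·R_Th + V_BE + (β+1)I_B·R_E, so I_B = (3.81 − 0.7) / (4.08 + 251×0.56) = 0.0215 mA.
I_C = β·I_B = 250×0.0215 = 5.37 mA, and I_E = (β+1)I_B = 5.39 mA.
V_CE = V_CC − I_C·R_C − I_E·R_E = 14 − 5.37×0.47 − 5.39×0.56 = 8.46 V.
V_CE = 8.46 V > 0.2 V confirms active-region operation.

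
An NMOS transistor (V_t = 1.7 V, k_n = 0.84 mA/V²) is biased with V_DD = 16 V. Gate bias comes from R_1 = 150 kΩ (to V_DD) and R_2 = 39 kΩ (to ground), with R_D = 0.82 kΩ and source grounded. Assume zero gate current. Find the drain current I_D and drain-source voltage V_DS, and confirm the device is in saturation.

I_D ≈ 1.1 mA, V_DS ≈ 15 V

V_G = V_DD·R_2/(R_1+R_2) = 16×39/189 = 3.3 V. With the source grounded, V_GS = V_G = 3.3 V.
Assume saturation: I_D = (k_n/2)(V_GS − V_t)² = (0.84/2)×(3.3 − 1.7)² = 0.42×1.6² = 1.08 mA.
V_DS = V_DD − I_D·R_D = 16 − 1.08×0.82 = 15.1 V.
Saturation requires V_DS ≥ V_GS − V_t = 1.6 V; 15.1 ≥ 1.6 ✓.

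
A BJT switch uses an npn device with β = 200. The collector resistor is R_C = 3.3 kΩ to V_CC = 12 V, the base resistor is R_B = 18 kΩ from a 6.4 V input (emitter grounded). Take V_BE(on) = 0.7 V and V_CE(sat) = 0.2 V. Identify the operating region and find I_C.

Assume active: I_B = (6.4 − 0.7)/18 = 0.317 mA, giving I_C = β·I_B = 63.3 mA.
But then V_CE = 12 − 63.3×3.3 = -197 V < V_CE(sat) = 0.2 V — impossible in the active region.
So the transistor is saturated. With V_CE = 0.2 V, I_C = (V_CC − 0.2)/R_C = 11.8/3.3 = 3.58 mA.
Check: β·I_B = 63.3 mA > I_C = 3.58 mA, confirming saturation.

saturation; I_C ≈ 3.6 mA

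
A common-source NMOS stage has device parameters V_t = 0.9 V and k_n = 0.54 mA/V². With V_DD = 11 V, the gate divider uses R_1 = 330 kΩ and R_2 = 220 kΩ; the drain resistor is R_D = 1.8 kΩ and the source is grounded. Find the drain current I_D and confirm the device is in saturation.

I_D ≈ 3.3 mA

V_G = V_DD·R_2/(R_1+R_2) = 11×220/550 = 4.4 V. With the source grounded, V_GS = V_G = 4.4 V.
Assume saturation: I_D = (k_n/2)(V_GS − V_t)² = (0.54/2)×(4.4 − 0.9)² = 0.27×3.5² = 3.31 mA.
V_DS = V_DD − I_D·R_D = 11 − 3.31×1.8 = 5.05 V.
Saturation requires V_DS ≥ V_GS − V_t = 3.5 V; 5.05 ≥ 3.5 ✓.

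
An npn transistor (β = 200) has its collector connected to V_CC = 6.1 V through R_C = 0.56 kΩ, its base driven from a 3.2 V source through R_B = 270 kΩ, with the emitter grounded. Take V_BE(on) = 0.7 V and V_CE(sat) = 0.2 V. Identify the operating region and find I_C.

Assume active. Base-emitter loop: I_B = (V_BB − V_BE)/R_B = (3.2 − 0.7)/270 = 0.00926 mA.
I_C = β·I_B = 200×0.00926 = 1.85 mA.
V_CE = V_CC − I_C·R_C = 6.1 − 1.85×0.56 = 5.06 V > V_CE(sat), so the active-region assumption holds.

active; I_C ≈ 1.9 mA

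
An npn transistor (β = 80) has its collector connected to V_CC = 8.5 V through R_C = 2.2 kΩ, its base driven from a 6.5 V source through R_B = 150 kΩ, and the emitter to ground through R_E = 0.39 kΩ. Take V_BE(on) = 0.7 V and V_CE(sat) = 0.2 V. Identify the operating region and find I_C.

active; I_C ≈ 2.6 mA

Assume active. Base-emitter loop: I_B = (V_BB − V_BE)/(R_B + (β+1)R_E) = (6.5 − 0.7)/(150 + 81×0.39) = 0.0319 mA.
I_C = β·I_B = 80×0.0319 = 2.56 mA.
V_CE = V_CC − I_C·R_C − I_E·R_E = 8.5 − 2.56×2.2 − 2.59×0.39 = 1.87 V > V_CE(sat), so the active-region assumption holds.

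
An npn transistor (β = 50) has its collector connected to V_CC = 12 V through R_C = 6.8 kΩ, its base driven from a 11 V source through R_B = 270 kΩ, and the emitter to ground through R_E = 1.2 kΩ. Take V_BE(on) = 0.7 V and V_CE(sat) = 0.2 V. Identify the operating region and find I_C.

saturation; I_C ≈ 1.5 mA

Assume active: I_B = (11 − 0.7)/(270 + 51×1.2) = 0.0311 mA, I_C = β·I_B = 1.55 mA.
Then V_CE = 12 − 1.55×6.8 − 1.59×1.2 = -0.477 V < 0.2 V — the active assumption fails.
Re-solve with V_CE = 0.2 V. KCL at the emitter: V_E/R_E = (V_BB−0.7−V_E)/R_B + (V_CC−0.2−V_E)/R_C, giving V_E = 1.8 V.
I_C = (V_CC − 0.2 − V_E)/R_C = (11.8 − 1.8)/6.8 = 1.47 mA.
Check: I_B = (10.3 − 1.8)/270 = 0.0315 mA, and β·I_B = 1.57 mA > I_C, confirming saturation.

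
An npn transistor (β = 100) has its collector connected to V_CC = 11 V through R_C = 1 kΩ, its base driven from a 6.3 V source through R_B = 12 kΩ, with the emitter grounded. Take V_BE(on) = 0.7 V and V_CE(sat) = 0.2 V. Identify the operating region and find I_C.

saturation; I_C ≈ 11 mA

Assume active: I_B = (6.3 − 0.7)/12 = 0.467 mA, giving I_C = β·I_B = 46.7 mA.
But then V_CE = 11 − 46.7×1 = -35.7 V < V_CE(sat) = 0.2 V — impossible in the active region.
So the transistor is saturated. With V_CE = 0.2 V, I_C = (V_CC − 0.2)/R_C = 10.8/1 = 10.8 mA.
Check: β·I_B = 46.7 mA > I_C = 10.8 mA, confirming saturation.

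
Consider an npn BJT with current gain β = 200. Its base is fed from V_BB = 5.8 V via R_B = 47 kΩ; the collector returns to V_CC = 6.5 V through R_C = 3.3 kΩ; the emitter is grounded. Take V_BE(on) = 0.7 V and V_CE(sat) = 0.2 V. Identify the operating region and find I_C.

saturation; I_C ≈ 1.9 mA

Assume active: I_B = (5.8 − 0.7)/47 = 0.109 mA, giving I_C = β·I_B = 21.7 mA.
But then V_CE = 6.5 − 21.7×3.3 = -65.1 V < V_CE(sat) = 0.2 V — impossible in the active region.
So the transistor is saturated. With V_CE = 0.2 V, I_C = (V_CC − 0.2)/R_C = 6.3/3.3 = 1.91 mA.
Check: β·I_B = 21.7 mA > I_C = 1.91 mA, confirming saturation.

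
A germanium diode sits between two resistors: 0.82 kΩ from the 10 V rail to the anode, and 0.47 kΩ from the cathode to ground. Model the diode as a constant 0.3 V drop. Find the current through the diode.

The two resistors are in series with the diode, so KVL gives 10 = I·0.82 + 0.3 + I·0.47.
I = (10 − 0.3) / (0.82 + 0.47) kΩ = 9.7 / 1.29 = 7.52 mA.

I ≈ 7.5 mA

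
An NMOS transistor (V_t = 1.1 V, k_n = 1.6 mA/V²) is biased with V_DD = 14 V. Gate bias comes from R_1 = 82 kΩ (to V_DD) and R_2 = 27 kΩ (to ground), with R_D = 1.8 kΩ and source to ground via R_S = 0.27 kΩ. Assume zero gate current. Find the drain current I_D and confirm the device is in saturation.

I_D ≈ 2.4 mA

V_G = V_DD·R_2/(R_1+R_2) = 14×27/109 = 3.47 V.
Assume saturation: I_D = (k_n/2)(V_GS − V_t)² with V_GS = V_G − I_D·R_S = 3.47 − 0.27·I_D.
Substituting gives 0.0583·I_D² − 2.02·I_D + 4.49 = 0, with roots I_D = 2.38 or 32.3 mA.
The root I_D = 32.3 mA gives V_GS = -5.25 V ≤ V_t, so take I_D = 2.38 mA.
Then V_GS = 2.83 V and V_DS = V_DD − I_D(R_D+R_S) = 14 − 2.38×2.07 = 9.07 V.
Saturation requires V_DS ≥ V_GS − V_t = 1.73 V; 9.07 ≥ 1.73 ✓.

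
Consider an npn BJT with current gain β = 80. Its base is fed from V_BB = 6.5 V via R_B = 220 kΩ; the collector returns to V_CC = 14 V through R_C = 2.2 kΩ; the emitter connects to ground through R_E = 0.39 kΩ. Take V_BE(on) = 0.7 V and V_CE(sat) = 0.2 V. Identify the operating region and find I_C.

Assume active. Base-emitter loop: I_B = (V_BB − V_BE)/(R_B + (β+1)R_E) = (6.5 − 0.7)/(220 + 81×0.39) = 0.0231 mA.
I_C = β·I_B = 80×0.0231 = 1.84 mA.
V_CE = V_CC − I_C·R_C − I_E·R_E = 14 − 1.84×2.2 − 1.87×0.39 = 9.21 V > V_CE(sat), so the active-region assumption holds.

active; I_C ≈ 1.8 mA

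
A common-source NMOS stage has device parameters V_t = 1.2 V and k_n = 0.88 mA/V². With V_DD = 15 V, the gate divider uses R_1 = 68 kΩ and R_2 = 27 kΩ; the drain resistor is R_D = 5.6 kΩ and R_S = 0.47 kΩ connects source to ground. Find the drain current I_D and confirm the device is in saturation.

I_D ≈ 2 mA

V_G = V_DD·R_2/(R_1+R_2) = 15×27/95 = 4.26 V.
Assume saturation: I_D = (k_n/2)(V_GS − V_t)² with V_GS = V_G − I_D·R_S = 4.26 − 0.47·I_D.
Substituting gives 0.0972·I_D² − 2.27·I_D + 4.13 = 0, with roots I_D = 1.99 or 21.3 mA.
The root I_D = 21.3 mA gives V_GS = -5.76 V ≤ V_t, so take I_D = 1.99 mA.
Then V_GS = 3.33 V and V_DS = V_DD − I_D(R_D+R_S) = 15 − 1.99×6.07 = 2.91 V.
Saturation requires V_DS ≥ V_GS − V_t = 2.13 V; 2.91 ≥ 2.13 ✓.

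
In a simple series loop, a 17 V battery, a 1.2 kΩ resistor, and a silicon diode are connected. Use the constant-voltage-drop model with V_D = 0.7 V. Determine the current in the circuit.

KVL around the loop: 17 = V_D + I·R = 0.7 + I × 1.2 kΩ.
So I = (17 − 0.7) / 1.2 kΩ = 16.3 / 1.2 = 13.6 mA.

I ≈ 14 mA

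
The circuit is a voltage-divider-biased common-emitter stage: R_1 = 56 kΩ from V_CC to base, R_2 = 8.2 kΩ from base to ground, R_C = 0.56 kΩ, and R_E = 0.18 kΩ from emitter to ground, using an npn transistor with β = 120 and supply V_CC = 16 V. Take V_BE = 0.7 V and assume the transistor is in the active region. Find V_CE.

Thevenize the base divider: V_Th = V_CC·R_2/(R_1+R_2) = 16×8.2/64.2 = 2.04 V, R_Th = R_1‖R_2 = 7.15 kΩ.
Base-emitter loop: V_Th = I_B·R_Th + V_BE + (β+1)I_B·R_E, so I_B = (2.04 − 0.7) / (7.15 + 121×0.18) = 0.0464 mA.
I_C = β·I_B = 120×0.0464 = 5.57 mA, and I_E = (β+1)I_B = 5.62 mA.
V_CE = V_CC − I_C·R_C − I_E·R_E = 16 − 5.57×0.56 − 5.62×0.18 = 11.9 V.
V_CE = 11.9 V > 0.2 V confirms active-region operation.

V_CE ≈ 12 V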